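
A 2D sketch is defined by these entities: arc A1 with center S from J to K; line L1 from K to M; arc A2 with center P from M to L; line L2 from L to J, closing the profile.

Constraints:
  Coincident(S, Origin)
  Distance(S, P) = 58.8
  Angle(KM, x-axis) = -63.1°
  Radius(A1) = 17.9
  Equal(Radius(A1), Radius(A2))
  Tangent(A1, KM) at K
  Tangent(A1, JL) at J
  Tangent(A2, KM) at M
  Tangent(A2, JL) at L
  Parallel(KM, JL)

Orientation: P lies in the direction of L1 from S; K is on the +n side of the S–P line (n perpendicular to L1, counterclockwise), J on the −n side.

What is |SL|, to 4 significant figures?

61.46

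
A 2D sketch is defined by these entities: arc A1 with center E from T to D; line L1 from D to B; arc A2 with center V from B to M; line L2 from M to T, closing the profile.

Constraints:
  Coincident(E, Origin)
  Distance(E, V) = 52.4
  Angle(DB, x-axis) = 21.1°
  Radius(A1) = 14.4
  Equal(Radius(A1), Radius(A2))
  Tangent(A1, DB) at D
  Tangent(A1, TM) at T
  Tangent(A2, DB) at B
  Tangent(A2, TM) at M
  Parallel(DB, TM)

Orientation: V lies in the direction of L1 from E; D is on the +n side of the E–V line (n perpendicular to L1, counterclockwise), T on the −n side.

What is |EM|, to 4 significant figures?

54.34

The slot axis is L1's direction at 21.1°, so u = (cos 21.1°, sin 21.1°) = (0.9330, 0.3600) and n = (−sin 21.1°, cos 21.1°) = (-0.3600, 0.9330). E is at the origin and V lies 52.4 along u from E, so V = 52.4·u = (48.89, 18.86). Tangency of A1 to both parallel lines with radius 14.4 puts D and T at E ± 14.4·n: D = (-5.184, 13.43), T = (5.184, -13.43). Equal radii place B and M the same way about V: B = V + 14.4·n = (43.70, 32.30), M = V − 14.4·n = (54.07, 5.429). Then |EM| = |M − E| = 54.34.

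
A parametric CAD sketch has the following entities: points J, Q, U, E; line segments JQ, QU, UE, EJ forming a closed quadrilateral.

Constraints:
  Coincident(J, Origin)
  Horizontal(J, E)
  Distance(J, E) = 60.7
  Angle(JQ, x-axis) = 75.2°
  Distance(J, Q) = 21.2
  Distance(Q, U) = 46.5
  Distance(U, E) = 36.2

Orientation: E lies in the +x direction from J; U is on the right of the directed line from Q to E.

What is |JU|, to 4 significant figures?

35.45

Checks: |QU| = 46.50 ✓; |UE| = 36.20 ✓.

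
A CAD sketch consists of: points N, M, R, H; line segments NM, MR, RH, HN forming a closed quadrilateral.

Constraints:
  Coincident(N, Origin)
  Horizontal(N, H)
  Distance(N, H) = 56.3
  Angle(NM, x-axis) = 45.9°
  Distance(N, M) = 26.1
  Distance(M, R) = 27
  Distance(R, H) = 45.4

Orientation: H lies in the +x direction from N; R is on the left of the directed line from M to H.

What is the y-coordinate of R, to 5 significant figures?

39.995

Checks: |MR| = 27.00 ✓; |RH| = 45.40 ✓.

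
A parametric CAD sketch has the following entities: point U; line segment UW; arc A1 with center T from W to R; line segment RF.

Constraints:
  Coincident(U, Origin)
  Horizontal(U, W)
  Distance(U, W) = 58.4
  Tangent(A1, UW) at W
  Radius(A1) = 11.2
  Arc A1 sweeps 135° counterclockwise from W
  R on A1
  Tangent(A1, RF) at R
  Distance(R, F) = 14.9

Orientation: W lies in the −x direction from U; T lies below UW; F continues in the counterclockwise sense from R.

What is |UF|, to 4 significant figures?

63.18

On A1, W sits at bearing 90° from T; a 135° counterclockwise sweep puts R at bearing 225°, so R = T + 11.2·(cos 225°, sin 225°) = (-66.32, -19.12). Since A1 is tangent to RF there, TR ⟂ RF, so RF runs along (−sin 225°, cos 225°); with |RF| = 14.9, F = (-55.78, -29.66). Then |UF| = |F − U| = 63.18.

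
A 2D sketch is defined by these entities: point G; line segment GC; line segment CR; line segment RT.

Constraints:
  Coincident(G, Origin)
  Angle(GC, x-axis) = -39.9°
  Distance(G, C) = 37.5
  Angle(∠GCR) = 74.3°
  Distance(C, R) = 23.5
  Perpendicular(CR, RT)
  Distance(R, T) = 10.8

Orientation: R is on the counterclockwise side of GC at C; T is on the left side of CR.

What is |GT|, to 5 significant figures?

28.608

G is at the origin; GC runs at -39.9° with length 37.5, so C = 37.5·(cos -39.9°, sin -39.9°) = (28.769, -24.054). ∠GCR = 74.3°, so CR runs at -39.9° + (180° − 74.3°) = 65.800° from the x-axis; with |CR| = 23.5, R = C + 23.5·(cos 65.800°, sin 65.800°) = (38.402, -2.6195). CR is perpendicular to RT; with |RT| = 10.8 on the left of CR, T = R + 10.8·(-0.91212, 0.40992) = (28.551, 1.8076). Then |GT| = |T − G| = 28.608.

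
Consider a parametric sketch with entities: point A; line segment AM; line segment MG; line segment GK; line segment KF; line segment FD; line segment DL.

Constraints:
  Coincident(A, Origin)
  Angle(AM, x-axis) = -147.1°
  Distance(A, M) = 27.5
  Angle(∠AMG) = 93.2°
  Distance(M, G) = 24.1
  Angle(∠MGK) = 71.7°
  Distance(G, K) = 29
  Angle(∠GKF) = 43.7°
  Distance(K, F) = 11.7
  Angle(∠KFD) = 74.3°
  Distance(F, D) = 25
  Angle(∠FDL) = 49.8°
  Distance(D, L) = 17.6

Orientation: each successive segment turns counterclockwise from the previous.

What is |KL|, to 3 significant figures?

10.7

A is at the origin; AM runs at -147.1° with length 27.5, so M = (-23.1, -14.9). ∠AMG = 93.2° gives MG at -60.3° from the x-axis; with |MG| = 24.1, G = (-11.1, -35.9). ∠MGK = 71.7° gives GK at 48.0° from the x-axis; with |GK| = 29.0, K = (8.26, -14.3). ∠GKF = 43.7° gives KF at -176° from the x-axis; with |KF| = 11.7, F = (-3.41, -15.2). ∠KFD = 74.3° gives FD at -70.0° from the x-axis; with |FD| = 25.0, D = (5.14, -38.7). ∠FDL = 49.8° gives DL at 60.2° from the x-axis; with |DL| = 17.6, L = (13.9, -23.4). Then |KL| = |L − K| = 10.7.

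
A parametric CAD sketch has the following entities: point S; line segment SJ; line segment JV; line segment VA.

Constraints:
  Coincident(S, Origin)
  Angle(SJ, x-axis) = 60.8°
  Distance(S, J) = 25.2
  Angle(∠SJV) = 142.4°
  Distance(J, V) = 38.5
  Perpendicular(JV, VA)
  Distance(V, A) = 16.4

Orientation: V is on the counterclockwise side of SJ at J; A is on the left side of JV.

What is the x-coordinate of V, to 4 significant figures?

6.670

S is at the origin; SJ runs at 60.8° with length 25.2, so J = 25.2·(cos 60.8°, sin 60.8°) = (12.29, 22.00). ∠SJV = 142.4°, so JV runs at 60.8° + (180° − 142.4°) = 98.40° from the x-axis; with |JV| = 38.5, V = J + 38.5·(cos 98.40°, sin 98.40°) = (6.670, 60.08). So V.x = 6.670.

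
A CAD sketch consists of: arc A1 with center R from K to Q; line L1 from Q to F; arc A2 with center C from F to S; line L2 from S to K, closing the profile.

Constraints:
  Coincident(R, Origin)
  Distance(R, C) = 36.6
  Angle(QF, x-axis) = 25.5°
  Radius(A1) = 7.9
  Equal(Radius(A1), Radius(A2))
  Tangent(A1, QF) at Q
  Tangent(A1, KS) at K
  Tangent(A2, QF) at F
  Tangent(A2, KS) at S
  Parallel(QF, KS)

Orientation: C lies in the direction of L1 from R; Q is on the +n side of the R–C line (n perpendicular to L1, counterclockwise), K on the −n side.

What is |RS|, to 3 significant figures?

37.4

Tangency of A1 to both parallel lines with radius 7.9 puts Q and K at R ± 7.9·n: Q = (-3.40, 7.13), K = (3.40, -7.13). Equal radii place F and S the same way about C: F = C + 7.9·n = (29.6, 22.9), S = C − 7.9·n = (36.4, 8.63). Then |RS| = |S − R| = 37.4.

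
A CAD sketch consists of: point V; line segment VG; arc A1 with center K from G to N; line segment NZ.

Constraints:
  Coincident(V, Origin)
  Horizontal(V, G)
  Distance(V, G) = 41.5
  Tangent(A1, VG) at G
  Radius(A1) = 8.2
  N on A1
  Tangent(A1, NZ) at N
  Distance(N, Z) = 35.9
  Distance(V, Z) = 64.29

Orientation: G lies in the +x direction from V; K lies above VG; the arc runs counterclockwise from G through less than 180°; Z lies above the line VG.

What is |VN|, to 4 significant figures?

50.47

V is at the origin; VG is horizontal with |VG| = 41.5 and G on the +x side, so G = (41.50, 0.000). The tangent condition forces KG to be normal to VG, so K = G + (0, 8.2) = (41.50, 8.200). Since KN ⟂ NZ (tangency), |KZ| = √(8.2² + 35.9²) = 36.82 regardless of where N sits on A1. So Z lies on both circle(V, 64.29) and circle(K, 36.82); the above-VG intersection is Z = (46.18, 44.73). N is the foot of the tangent from Z: N = (49.66, 8.995).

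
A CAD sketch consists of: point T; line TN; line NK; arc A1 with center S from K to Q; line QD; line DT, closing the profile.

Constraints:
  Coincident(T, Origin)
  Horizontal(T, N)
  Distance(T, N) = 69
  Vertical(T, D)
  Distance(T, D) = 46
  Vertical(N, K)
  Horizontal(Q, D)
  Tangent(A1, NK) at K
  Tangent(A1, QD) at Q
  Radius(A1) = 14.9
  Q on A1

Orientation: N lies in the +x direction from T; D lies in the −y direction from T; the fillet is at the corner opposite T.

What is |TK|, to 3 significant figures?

75.7

T is at the origin; T and N share the same y with |TN| = 69.0 and N on the +x side, so N = (69.0, 0.00). TD is vertical with |TD| = 46.0 and D on the −y side, so D = (0.00, -46.0). The virtual corner opposite T is at (69.0, -46.0). The tangent condition forces SK to be normal to NK and tangency of A1 to QD means the radius SQ is perpendicular to QD, with radius 14.9, so the center S sits 14.9 in from both sides at S = (54.1, -31.1). That places the tangent points at K = (69.0, -31.1) on NK and Q = (54.1, -46.0) on QD. Then |TK| = |K − T| = 75.7.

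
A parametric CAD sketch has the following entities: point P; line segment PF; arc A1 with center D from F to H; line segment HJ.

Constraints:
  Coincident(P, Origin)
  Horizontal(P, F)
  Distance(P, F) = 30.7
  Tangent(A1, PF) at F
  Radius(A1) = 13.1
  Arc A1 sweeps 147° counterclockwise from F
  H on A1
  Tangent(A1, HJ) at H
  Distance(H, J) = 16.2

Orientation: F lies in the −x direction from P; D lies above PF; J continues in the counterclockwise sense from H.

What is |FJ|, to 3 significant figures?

33.5

P is at the origin; P and F share the same y with |PF| = 30.7 and F on the −x side, so F = (-30.7, 0.00). Tangency of A1 to PF means the radius DF is perpendicular to PF, so D = F + (0, 13.1) = (-30.7, 13.1). On A1, F sits at bearing -90° from D; a 147° counterclockwise sweep puts H at bearing 57°, so H = D + 13.1·(cos 57°, sin 57°) = (-23.6, 24.1). The tangent condition forces DH to be normal to HJ, so HJ runs along (−sin 57°, cos 57°); with |HJ| = 16.2, J = (-37.2, 32.9). Then |FJ| = |J − F| = 33.5.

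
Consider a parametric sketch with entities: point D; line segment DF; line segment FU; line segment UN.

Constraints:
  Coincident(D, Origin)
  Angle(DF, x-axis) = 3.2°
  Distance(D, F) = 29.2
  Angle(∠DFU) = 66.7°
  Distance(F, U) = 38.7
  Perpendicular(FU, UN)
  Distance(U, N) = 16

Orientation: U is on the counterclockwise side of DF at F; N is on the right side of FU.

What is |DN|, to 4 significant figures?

50.70

∠DFU = 66.7°, so FU runs at 3.2° + (180° − 66.7°) = 116.5° from the x-axis; with |FU| = 38.7, U = F + 38.7·(cos 116.5°, sin 116.5°) = (11.89, 36.26). FU ⟂ UN; with |UN| = 16.0 on the right of FU, N = U + 16.0·(0.8949, 0.4462) = (26.21, 43.40). Then |DN| = |N − D| = 50.70.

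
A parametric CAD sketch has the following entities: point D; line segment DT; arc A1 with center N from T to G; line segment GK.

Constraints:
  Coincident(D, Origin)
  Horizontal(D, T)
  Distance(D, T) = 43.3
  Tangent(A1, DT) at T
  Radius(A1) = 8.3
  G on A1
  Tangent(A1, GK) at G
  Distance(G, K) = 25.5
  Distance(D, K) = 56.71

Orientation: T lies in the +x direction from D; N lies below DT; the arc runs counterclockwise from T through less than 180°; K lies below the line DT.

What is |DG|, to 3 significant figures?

37.3

Checks: |NG| = 8.300 ✓; ∠(NG, GK) = 90.00° ✓; |GK| = 25.50 ✓; |DK| = 56.71 ✓.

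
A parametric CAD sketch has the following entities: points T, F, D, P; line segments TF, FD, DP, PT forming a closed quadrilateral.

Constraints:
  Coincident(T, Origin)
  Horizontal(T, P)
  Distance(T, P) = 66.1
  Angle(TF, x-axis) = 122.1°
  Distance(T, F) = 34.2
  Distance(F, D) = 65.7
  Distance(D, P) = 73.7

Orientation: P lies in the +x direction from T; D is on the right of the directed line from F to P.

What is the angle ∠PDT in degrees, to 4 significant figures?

63.73°

Checks: |TP| = 66.10 ✓; |TF| = 34.20 ✓; |FD| = 65.70 ✓; |DP| = 73.70 ✓.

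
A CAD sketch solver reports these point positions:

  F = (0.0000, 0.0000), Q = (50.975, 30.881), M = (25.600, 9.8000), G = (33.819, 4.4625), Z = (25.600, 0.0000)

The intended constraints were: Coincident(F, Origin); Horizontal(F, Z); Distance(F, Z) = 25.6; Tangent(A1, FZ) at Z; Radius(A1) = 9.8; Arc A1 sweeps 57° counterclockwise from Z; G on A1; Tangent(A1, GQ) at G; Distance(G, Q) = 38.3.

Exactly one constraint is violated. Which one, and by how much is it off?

Distance(G, Q) = 38.3 — off by 6.80.

F = (0.00, 0.00) ✓; F.y = 0.00, Z.y = 0.00 ✓; |FZ| = 25.60 ✓; ∠(MZ, ZF) = 90.00° ✓; |MZ| = 9.800 ✓; bearing(M→G) − bearing(M→Z) = 57.00° ✓; |MG| = 9.800 ✓; ∠(MG, GQ) = 90.00° ✓; |GQ| = 31.50 ✗.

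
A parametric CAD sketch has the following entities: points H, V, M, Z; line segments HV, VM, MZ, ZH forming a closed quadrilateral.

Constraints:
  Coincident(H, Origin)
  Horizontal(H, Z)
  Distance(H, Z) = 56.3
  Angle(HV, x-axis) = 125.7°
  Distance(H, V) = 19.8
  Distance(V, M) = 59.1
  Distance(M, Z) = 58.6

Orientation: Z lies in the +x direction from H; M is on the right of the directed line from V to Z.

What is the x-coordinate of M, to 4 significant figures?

11.85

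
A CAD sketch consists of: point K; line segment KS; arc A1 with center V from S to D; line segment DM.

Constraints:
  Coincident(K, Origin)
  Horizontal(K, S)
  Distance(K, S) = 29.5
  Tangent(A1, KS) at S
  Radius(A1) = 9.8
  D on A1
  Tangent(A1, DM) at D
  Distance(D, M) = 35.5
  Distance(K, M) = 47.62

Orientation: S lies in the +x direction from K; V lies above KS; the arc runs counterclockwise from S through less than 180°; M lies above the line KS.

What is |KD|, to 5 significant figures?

40.566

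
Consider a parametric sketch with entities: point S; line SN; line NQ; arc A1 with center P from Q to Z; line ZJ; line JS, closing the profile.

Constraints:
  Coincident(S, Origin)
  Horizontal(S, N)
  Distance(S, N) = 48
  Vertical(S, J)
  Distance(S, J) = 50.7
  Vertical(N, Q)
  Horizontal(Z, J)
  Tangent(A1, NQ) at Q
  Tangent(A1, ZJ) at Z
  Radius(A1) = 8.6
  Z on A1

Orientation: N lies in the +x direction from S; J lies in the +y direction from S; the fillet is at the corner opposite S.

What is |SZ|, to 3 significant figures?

64.2

S is at the origin; SN is horizontal with |SN| = 48.0 and N on the +x side, so N = (48.0, 0.00). SJ is vertical with |SJ| = 50.7 and J on the +y side, so J = (0.00, 50.7). The virtual corner opposite S is at (48.0, 50.7). Since A1 is tangent to NQ there, PQ ⟂ NQ and A1 meets ZJ tangentially, so PZ is at right angles to ZJ, with radius 8.6, so the center P sits 8.6 in from both sides at P = (39.4, 42.1). That places the tangent points at Q = (48.0, 42.1) on NQ and Z = (39.4, 50.7) on ZJ. Then |SZ| = |Z − S| = 64.2.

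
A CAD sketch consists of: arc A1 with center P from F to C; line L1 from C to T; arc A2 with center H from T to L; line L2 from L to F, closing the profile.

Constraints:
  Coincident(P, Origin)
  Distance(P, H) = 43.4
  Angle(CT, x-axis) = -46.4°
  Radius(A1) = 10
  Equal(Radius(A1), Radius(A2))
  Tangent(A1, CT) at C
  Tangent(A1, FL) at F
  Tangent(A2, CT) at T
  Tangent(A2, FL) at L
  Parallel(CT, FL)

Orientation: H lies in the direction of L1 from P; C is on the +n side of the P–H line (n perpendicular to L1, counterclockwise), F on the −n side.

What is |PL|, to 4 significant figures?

44.54

The slot axis is L1's direction at -46.4°, so u = (cos -46.4°, sin -46.4°) = (0.6896, -0.7242) and n = (−sin -46.4°, cos -46.4°) = (0.7242, 0.6896). P is at the origin and H lies 43.4 along u from P, so H = 43.4·u = (29.93, -31.43). Tangency of A1 to both parallel lines with radius 10.0 puts C and F at P ± 10.0·n: C = (7.242, 6.896), F = (-7.242, -6.896). Equal radii place T and L the same way about H: T = H + 10.0·n = (37.17, -24.53), L = H − 10.0·n = (22.69, -38.33). Then |PL| = |L − P| = 44.54.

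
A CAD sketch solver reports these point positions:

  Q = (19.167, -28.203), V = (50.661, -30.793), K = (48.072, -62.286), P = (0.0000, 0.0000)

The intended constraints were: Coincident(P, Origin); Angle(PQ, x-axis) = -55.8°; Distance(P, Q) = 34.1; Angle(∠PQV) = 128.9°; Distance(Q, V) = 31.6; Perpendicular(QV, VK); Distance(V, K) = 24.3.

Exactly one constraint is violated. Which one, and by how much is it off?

Distance(V, K) = 24.3 — off by 7.30.

P = (0.00, 0.00) ✓; PQ at -55.80° ✓; |PQ| = 34.10 ✓; ∠PQV = 128.9° ✓; |QV| = 31.60 ✓; ∠(QV, VK) = 90.00° ✓; |VK| = 31.60 ✗.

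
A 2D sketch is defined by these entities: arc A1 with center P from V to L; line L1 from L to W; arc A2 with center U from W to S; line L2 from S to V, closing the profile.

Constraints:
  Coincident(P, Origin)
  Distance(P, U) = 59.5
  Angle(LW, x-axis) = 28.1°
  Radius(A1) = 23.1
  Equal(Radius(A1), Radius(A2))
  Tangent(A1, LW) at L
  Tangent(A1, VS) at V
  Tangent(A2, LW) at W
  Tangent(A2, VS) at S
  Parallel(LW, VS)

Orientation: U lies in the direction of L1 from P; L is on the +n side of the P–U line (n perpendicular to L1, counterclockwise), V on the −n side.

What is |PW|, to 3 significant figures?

63.8

Tangency of A1 to both parallel lines with radius 23.1 puts L and V at P ± 23.1·n: L = (-10.9, 20.4), V = (10.9, -20.4). Equal radii place W and S the same way about U: W = U + 23.1·n = (41.6, 48.4), S = U − 23.1·n = (63.4, 7.65). Then |PW| = |W − P| = 63.8.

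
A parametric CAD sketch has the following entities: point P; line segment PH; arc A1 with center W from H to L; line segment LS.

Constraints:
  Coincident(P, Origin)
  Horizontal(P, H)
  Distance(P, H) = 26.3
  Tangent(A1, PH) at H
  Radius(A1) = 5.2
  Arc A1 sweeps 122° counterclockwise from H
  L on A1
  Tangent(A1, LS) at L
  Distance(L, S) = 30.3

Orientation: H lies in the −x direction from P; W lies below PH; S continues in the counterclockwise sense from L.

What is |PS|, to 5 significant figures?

36.703

P is at the origin; PH is horizontal with |PH| = 26.3 and H on the −x side, so H = (-26.300, 0.0000). A1 meets PH tangentially, so WH is at right angles to PH, so W = H + (0, -5.2) = (-26.300, -5.2000). On A1, H sits at bearing 90° from W; a 122° counterclockwise sweep puts L at bearing 212°, so L = W + 5.2·(cos 212°, sin 212°) = (-30.710, -7.9556). Tangency of A1 to LS means the radius WL is perpendicular to LS, so LS runs along (−sin 212°, cos 212°); with |LS| = 30.3, S = (-14.653, -33.651). Then |PS| = |S − P| = 36.703.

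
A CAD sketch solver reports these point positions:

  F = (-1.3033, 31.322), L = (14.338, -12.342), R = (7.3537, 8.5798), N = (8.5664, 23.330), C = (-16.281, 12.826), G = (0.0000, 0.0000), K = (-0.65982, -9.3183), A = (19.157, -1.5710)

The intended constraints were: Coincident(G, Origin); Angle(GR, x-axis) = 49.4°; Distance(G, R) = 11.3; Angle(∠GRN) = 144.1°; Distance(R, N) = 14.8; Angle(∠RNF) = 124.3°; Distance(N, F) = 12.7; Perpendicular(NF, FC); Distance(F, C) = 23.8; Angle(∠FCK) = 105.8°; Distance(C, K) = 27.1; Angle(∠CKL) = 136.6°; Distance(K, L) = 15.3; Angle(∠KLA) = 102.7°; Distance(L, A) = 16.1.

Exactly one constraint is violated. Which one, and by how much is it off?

Distance(L, A) = 16.1 — off by 4.30.

G = (0.00, 0.00) ✓; GR at 49.40° ✓; |GR| = 11.30 ✓; ∠GRN = 144.1° ✓; |RN| = 14.80 ✓; ∠RNF = 124.3° ✓; |NF| = 12.70 ✓; ∠(NF, FC) = 90.00° ✓; |FC| = 23.80 ✓; ∠FCK = 105.8° ✓; |CK| = 27.10 ✓; ∠CKL = 136.6° ✓; |KL| = 15.30 ✓; ∠KLA = 102.7° ✓; |LA| = 11.80 ✗.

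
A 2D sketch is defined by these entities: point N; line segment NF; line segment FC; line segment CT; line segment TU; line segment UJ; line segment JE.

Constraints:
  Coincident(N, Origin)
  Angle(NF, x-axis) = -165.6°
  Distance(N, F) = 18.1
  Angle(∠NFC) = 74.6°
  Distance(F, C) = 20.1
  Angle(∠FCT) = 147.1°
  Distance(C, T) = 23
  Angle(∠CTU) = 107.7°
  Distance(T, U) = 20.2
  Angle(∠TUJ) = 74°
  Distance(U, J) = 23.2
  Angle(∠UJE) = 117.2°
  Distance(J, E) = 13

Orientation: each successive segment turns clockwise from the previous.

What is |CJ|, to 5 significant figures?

20.802

N is at the origin; NF runs at -165.6° with length 18.1, so F = (-17.531, -4.5013). ∠NFC = 74.6° gives FC at 89.000° from the x-axis; with |FC| = 20.1, C = (-17.181, 15.596). ∠FCT = 147.1° gives CT at 56.100° from the x-axis; with |CT| = 23.0, T = (-4.3524, 34.686). ∠CTU = 107.7° gives TU at -16.200° from the x-axis; with |TU| = 20.2, U = (15.046, 29.050). ∠TUJ = 74.0° gives UJ at -122.20° from the x-axis; with |UJ| = 23.2, J = (2.6828, 9.4186). Then |CJ| = |J − C| = 20.802.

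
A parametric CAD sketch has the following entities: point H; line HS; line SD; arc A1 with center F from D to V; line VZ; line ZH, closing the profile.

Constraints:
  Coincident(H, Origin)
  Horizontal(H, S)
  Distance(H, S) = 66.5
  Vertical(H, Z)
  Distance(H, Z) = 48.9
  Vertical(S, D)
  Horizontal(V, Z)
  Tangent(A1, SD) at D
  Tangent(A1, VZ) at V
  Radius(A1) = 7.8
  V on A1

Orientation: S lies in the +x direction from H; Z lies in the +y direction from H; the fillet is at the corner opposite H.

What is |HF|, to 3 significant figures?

71.7

H is at the origin; HS is horizontal with |HS| = 66.5 and S on the +x side, so S = (66.5, 0.00). H and Z share the same x with |HZ| = 48.9 and Z on the +y side, so Z = (0.00, 48.9). The virtual corner opposite H is at (66.5, 48.9). Tangency of A1 to SD means the radius FD is perpendicular to SD and the tangent condition forces FV to be normal to VZ, with radius 7.8, so the center F sits 7.8 in from both sides at F = (58.7, 41.1). Then |HF| = |F − H| = 71.7.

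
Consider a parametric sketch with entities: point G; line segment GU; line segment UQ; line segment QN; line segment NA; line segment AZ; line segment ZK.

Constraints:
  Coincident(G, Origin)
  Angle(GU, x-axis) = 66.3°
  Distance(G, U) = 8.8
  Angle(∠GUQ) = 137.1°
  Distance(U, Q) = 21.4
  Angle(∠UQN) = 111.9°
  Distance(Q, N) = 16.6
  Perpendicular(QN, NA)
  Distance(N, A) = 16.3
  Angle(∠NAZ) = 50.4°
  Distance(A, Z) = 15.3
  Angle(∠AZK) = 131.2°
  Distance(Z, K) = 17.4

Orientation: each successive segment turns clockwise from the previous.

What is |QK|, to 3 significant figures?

11.7

∠NAZ = 50.4° gives AZ at 95.7° from the x-axis; with |AZ| = 15.3, Z = (22.0, 8.52). ∠AZK = 131.2° gives ZK at 46.9° from the x-axis; with |ZK| = 17.4, K = (33.9, 21.2). Then |QK| = |K − Q| = 11.7.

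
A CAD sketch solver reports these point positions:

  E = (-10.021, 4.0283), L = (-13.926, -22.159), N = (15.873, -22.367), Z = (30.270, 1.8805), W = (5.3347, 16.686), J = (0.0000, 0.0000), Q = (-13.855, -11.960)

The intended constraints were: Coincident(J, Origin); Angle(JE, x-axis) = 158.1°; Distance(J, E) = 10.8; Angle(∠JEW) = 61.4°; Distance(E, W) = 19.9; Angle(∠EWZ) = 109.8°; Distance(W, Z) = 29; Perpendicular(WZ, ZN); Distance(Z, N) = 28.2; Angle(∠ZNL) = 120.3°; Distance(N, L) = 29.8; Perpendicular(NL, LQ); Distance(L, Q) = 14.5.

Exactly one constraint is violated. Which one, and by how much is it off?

Distance(L, Q) = 14.5 — off by 4.30.

J = (0.00, 0.00) ✓; JE at 158.1° ✓; |JE| = 10.80 ✓; ∠JEW = 61.40° ✓; |EW| = 19.90 ✓; ∠EWZ = 109.8° ✓; |WZ| = 29.00 ✓; ∠(WZ, ZN) = 90.00° ✓; |ZN| = 28.20 ✓; ∠ZNL = 120.3° ✓; |NL| = 29.80 ✓; ∠(NL, LQ) = 90.00° ✓; |LQ| = 10.20 ✗.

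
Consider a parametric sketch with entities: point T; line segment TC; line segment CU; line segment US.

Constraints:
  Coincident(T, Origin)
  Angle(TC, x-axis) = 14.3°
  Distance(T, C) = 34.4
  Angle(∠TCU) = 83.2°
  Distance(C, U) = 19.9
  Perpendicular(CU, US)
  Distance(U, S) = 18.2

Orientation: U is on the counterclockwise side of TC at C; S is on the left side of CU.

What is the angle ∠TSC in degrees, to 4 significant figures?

87.68°

T is at the origin; TC runs at 14.3° with length 34.4, so C = 34.4·(cos 14.3°, sin 14.3°) = (33.33, 8.497). ∠TCU = 83.2°, so CU runs at 14.3° + (180° − 83.2°) = 111.1° from the x-axis; with |CU| = 19.9, U = C + 19.9·(cos 111.1°, sin 111.1°) = (26.17, 27.06). CU is perpendicular to US; with |US| = 18.2 on the left of CU, S = U + 18.2·(-0.9330, -0.3600) = (9.190, 20.51). Then cos ∠TSC = ST·SC / (|ST||SC|), giving 87.68°.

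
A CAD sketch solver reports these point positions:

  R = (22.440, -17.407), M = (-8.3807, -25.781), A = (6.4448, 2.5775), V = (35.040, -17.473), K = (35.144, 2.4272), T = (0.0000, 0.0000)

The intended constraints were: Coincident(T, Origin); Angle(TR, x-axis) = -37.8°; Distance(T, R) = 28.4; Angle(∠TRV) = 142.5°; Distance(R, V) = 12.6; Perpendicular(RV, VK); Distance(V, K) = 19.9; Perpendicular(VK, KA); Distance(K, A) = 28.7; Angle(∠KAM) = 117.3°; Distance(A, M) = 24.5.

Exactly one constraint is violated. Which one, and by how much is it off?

Distance(A, M) = 24.5 — off by 7.50.

T = (0.00, 0.00) ✓; TR at -37.80° ✓; |TR| = 28.40 ✓; ∠TRV = 142.5° ✓; |RV| = 12.60 ✓; ∠(RV, VK) = 90.00° ✓; |VK| = 19.90 ✓; ∠(VK, KA) = 90.00° ✓; |KA| = 28.70 ✓; ∠KAM = 117.3° ✓; |AM| = 32.00 ✗.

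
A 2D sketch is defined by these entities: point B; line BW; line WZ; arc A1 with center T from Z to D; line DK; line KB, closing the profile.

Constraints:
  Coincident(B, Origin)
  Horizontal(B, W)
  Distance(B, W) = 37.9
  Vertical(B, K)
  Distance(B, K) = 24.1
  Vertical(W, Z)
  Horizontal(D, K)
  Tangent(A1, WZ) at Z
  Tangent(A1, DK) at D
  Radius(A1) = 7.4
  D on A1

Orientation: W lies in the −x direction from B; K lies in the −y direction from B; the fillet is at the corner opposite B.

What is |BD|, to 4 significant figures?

38.87

The virtual corner opposite B is at (-37.90, -24.10). Since A1 is tangent to WZ there, TZ ⟂ WZ and tangency of A1 to DK means the radius TD is perpendicular to DK, with radius 7.4, so the center T sits 7.4 in from both sides at T = (-30.50, -16.70). That places the tangent points at Z = (-37.90, -16.70) on WZ and D = (-30.50, -24.10) on DK. Then |BD| = |D − B| = 38.87.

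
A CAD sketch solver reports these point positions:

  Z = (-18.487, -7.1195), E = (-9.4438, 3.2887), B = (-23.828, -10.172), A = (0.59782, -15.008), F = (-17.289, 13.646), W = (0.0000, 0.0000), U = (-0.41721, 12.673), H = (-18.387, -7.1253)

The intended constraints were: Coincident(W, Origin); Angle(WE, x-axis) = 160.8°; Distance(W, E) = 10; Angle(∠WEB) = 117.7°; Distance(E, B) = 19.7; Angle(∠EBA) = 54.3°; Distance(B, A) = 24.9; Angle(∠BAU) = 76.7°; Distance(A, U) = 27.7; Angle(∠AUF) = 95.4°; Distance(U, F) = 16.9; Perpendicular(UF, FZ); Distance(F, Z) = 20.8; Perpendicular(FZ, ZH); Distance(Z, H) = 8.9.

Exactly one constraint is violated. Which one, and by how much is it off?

Distance(Z, H) = 8.9 — off by 8.80.

W = (0.00, 0.00) ✓; WE at 160.8° ✓; |WE| = 10.00 ✓; ∠WEB = 117.7° ✓; |EB| = 19.70 ✓; ∠EBA = 54.30° ✓; |BA| = 24.90 ✓; ∠BAU = 76.70° ✓; |AU| = 27.70 ✓; ∠AUF = 95.40° ✓; |UF| = 16.90 ✓; ∠(UF, FZ) = 90.00° ✓; |FZ| = 20.80 ✓; ∠(FZ, ZH) = 89.98° ✓; |ZH| = 0.1002 ✗.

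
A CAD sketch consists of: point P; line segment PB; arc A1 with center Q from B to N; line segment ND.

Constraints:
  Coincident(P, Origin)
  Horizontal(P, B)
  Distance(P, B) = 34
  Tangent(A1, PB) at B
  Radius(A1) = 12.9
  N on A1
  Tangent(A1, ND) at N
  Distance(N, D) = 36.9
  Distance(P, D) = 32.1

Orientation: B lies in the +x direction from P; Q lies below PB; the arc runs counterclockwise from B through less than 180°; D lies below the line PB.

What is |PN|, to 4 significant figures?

24.70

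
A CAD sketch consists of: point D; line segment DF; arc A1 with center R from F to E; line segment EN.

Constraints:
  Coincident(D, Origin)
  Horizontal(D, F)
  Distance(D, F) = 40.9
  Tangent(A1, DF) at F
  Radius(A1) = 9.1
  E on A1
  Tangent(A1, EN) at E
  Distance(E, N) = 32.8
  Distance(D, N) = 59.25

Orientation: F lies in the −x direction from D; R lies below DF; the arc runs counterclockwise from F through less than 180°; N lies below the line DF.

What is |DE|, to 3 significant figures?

51.0

Checks: |RE| = 9.100 ✓; ∠(RE, EN) = 90.00° ✓; |EN| = 32.80 ✓; |DN| = 59.25 ✓.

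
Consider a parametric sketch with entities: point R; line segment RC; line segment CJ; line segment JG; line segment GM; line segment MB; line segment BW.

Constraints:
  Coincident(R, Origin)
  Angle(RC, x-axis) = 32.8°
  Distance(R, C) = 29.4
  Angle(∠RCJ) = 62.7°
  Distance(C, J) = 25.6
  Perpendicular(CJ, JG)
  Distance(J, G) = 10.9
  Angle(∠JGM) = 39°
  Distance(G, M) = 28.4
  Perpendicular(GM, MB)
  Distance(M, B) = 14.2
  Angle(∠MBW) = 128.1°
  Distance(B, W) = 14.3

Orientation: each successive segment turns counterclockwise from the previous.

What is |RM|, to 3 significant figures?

37.7

R is at the origin; RC runs at 32.8° with length 29.4, so C = (24.7, 15.9). ∠RCJ = 62.7° gives CJ at 150° from the x-axis; with |CJ| = 25.6, J = (2.52, 28.7). CJ ⟂ JG, so JG runs at -120°; with |JG| = 10.9, G = (-2.91, 19.2). ∠JGM = 39.0° gives GM at 21.1° from the x-axis; with |GM| = 28.4, M = (23.6, 29.5). Then |RM| = |M − R| = 37.7.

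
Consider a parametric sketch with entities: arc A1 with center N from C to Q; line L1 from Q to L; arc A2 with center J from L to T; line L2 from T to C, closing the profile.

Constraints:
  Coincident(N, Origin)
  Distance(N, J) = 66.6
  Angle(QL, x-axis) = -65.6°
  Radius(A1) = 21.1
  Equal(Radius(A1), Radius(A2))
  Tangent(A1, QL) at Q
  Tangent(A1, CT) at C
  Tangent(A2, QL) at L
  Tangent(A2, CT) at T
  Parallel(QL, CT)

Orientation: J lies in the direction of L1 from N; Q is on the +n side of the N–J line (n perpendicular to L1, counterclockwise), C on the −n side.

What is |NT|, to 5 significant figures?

69.863

The slot axis is L1's direction at -65.6°, so u = (cos -65.6°, sin -65.6°) = (0.41310, -0.91068) and n = (−sin -65.6°, cos -65.6°) = (0.91068, 0.41310). N is at the origin and J lies 66.6 along u from N, so J = 66.6·u = (27.513, -60.652). Tangency of A1 to both parallel lines with radius 21.1 puts Q and C at N ± 21.1·n: Q = (19.215, 8.7165), C = (-19.215, -8.7165). Equal radii place L and T the same way about J: L = J + 21.1·n = (46.728, -51.935), T = J − 21.1·n = (8.2973, -69.368). Then |NT| = |T − N| = 69.863.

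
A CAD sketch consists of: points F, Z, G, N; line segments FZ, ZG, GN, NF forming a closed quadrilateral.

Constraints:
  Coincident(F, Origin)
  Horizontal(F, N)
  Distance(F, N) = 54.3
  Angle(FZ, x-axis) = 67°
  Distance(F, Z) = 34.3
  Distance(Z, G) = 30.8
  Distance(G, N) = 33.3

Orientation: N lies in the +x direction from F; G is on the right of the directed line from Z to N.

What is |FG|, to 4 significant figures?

21.12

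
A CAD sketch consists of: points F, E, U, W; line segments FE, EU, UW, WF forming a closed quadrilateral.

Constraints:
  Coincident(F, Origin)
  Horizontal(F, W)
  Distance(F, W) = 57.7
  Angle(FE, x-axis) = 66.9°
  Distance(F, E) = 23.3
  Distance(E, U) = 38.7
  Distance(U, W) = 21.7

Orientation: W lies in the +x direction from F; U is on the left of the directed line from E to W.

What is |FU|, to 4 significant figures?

51.53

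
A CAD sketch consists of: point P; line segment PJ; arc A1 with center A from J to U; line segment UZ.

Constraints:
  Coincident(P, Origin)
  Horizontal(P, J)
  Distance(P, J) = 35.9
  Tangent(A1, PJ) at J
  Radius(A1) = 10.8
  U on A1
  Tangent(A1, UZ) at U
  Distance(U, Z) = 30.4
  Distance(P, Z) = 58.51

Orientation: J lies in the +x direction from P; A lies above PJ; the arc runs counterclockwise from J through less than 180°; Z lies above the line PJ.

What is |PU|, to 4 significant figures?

48.27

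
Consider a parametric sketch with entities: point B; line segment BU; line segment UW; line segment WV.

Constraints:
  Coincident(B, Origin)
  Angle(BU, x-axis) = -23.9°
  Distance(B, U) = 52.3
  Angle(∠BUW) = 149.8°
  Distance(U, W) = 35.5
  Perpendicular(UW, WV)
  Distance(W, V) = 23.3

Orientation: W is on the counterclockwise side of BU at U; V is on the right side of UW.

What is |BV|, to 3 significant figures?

94.7

B is at the origin; BU runs at -23.9° with length 52.3, so U = 52.3·(cos -23.9°, sin -23.9°) = (47.8, -21.2). ∠BUW = 149.8°, so UW runs at -23.9° + (180° − 149.8°) = 6.30° from the x-axis; with |UW| = 35.5, W = U + 35.5·(cos 6.30°, sin 6.30°) = (83.1, -17.3). The perpendicularity gives WV at right angles to UW; with |WV| = 23.3 on the right of UW, V = W + 23.3·(0.110, -0.994) = (85.7, -40.5). Then |BV| = |V − B| = 94.7.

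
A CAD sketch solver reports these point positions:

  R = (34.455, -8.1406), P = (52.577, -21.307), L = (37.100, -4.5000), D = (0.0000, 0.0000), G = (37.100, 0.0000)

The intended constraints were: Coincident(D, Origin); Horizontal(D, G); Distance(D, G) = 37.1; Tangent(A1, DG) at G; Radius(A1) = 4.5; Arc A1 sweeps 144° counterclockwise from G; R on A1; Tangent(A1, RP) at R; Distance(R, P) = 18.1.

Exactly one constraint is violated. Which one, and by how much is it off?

Distance(R, P) = 18.1 — off by 4.30.

D = (0.00, 0.00) ✓; D.y = 0.00, G.y = 0.00 ✓; |DG| = 37.10 ✓; ∠(LG, GD) = 90.00° ✓; |LG| = 4.500 ✓; bearing(L→R) − bearing(L→G) = 144.0° ✓; |LR| = 4.500 ✓; ∠(LR, RP) = 90.00° ✓; |RP| = 22.40 ✗.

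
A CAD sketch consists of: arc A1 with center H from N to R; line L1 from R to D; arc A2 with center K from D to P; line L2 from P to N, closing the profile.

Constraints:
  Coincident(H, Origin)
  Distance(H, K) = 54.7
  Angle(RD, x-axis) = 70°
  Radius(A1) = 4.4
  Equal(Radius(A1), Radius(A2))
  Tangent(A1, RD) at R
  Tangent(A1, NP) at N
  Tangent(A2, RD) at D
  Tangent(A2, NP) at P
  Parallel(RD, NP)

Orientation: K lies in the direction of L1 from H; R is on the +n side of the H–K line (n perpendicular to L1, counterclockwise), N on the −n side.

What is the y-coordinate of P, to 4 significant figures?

49.90

The slot axis is L1's direction at 70.0°, so u = (cos 70.0°, sin 70.0°) = (0.3420, 0.9397) and n = (−sin 70.0°, cos 70.0°) = (-0.9397, 0.3420). H is at the origin and K lies 54.7 along u from H, so K = 54.7·u = (18.71, 51.40). Tangency of A1 to both parallel lines with radius 4.4 puts R and N at H ± 4.4·n: R = (-4.135, 1.505), N = (4.135, -1.505). Equal radii place D and P the same way about K: D = K + 4.4·n = (14.57, 52.91), P = K − 4.4·n = (22.84, 49.90). So P.y = 49.90.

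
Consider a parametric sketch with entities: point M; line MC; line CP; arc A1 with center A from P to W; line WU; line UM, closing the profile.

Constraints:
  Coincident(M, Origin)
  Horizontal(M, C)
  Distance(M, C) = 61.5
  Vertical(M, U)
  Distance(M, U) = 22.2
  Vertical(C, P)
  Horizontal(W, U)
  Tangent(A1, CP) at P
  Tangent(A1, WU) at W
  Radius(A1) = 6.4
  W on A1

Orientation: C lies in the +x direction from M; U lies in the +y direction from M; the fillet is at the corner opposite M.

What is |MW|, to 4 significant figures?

59.40

M is at the origin; M and C share the same y with |MC| = 61.5 and C on the +x side, so C = (61.50, 0.000). MU is vertical with |MU| = 22.2 and U on the +y side, so U = (0.000, 22.20). The virtual corner opposite M is at (61.50, 22.20). Since A1 is tangent to CP there, AP ⟂ CP and A1 meets WU tangentially, so AW is at right angles to WU, with radius 6.4, so the center A sits 6.4 in from both sides at A = (55.10, 15.80). That places the tangent points at P = (61.50, 15.80) on CP and W = (55.10, 22.20) on WU. Then |MW| = |W − M| = 59.40.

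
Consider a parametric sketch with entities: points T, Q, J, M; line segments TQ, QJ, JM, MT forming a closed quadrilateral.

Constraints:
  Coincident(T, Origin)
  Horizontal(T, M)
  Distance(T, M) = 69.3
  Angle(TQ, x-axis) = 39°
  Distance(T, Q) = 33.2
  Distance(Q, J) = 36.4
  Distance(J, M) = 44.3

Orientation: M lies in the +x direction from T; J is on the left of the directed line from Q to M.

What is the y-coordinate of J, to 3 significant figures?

42.1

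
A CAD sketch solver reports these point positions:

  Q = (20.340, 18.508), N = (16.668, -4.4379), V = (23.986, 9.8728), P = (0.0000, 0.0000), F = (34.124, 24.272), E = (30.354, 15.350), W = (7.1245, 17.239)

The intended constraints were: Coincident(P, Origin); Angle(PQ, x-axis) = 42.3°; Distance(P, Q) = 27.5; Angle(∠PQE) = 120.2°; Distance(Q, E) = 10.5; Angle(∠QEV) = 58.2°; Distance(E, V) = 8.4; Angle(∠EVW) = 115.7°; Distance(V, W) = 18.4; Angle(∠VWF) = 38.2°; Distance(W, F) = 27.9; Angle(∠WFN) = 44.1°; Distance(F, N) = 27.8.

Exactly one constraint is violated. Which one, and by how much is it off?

Distance(F, N) = 27.8 — off by 5.80.

P = (0.00, 0.00) ✓; PQ at 42.30° ✓; |PQ| = 27.50 ✓; ∠PQE = 120.2° ✓; |QE| = 10.50 ✓; ∠QEV = 58.20° ✓; |EV| = 8.399 ✓; ∠EVW = 115.7° ✓; |VW| = 18.40 ✓; ∠VWF = 38.20° ✓; |WF| = 27.90 ✓; ∠WFN = 44.10° ✓; |FN| = 33.60 ✗.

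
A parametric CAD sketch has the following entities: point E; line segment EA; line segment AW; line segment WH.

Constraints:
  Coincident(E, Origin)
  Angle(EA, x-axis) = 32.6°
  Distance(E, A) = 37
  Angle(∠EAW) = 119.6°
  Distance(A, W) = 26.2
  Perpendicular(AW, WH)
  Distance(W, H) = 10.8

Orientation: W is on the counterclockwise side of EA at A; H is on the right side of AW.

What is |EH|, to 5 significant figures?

61.844

∠EAW = 119.6°, so AW runs at 32.6° + (180° − 119.6°) = 93.000° from the x-axis; with |AW| = 26.2, W = A + 26.2·(cos 93.000°, sin 93.000°) = (29.800, 46.099). AW ⟂ WH; with |WH| = 10.8 on the right of AW, H = W + 10.8·(0.99863, 0.052336) = (40.585, 46.664). Then |EH| = |H − E| = 61.844.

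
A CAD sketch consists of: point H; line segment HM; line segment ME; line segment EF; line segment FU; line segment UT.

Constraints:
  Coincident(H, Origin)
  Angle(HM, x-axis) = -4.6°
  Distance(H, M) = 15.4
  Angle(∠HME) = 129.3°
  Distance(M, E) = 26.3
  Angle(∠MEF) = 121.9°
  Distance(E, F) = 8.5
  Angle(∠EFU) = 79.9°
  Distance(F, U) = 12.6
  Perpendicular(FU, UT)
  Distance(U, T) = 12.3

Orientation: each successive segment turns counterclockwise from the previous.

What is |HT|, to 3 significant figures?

26.8

∠EFU = 79.9° gives FU at -156° from the x-axis; with |FU| = 12.6, U = (20.0, 20.8). FU ⟂ UT, so UT runs at -65.7°; with |UT| = 12.3, T = (25.1, 9.56). Then |HT| = |T − H| = 26.8.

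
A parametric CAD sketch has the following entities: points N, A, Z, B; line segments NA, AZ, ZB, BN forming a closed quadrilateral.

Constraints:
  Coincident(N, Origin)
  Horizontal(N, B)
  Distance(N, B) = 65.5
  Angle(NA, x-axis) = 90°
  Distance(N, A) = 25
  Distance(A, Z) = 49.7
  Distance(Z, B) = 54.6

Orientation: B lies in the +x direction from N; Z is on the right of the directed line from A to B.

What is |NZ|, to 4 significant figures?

27.13

Checks: |AZ| = 49.70 ✓; |ZB| = 54.60 ✓.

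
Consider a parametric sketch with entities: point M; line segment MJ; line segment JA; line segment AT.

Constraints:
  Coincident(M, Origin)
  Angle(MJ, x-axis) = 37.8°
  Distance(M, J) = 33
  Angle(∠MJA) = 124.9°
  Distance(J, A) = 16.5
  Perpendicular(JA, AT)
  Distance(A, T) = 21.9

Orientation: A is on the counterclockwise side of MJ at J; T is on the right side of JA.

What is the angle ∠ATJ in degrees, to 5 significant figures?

36.995°

∠MJA = 124.9°, so JA runs at 37.8° + (180° − 124.9°) = 92.900° from the x-axis; with |JA| = 16.5, A = J + 16.5·(cos 92.900°, sin 92.900°) = (25.240, 36.705). The perpendicularity gives AT at right angles to JA; with |AT| = 21.9 on the right of JA, T = A + 21.9·(0.99872, 0.050593) = (47.112, 37.813). Then cos ∠ATJ = TA·TJ / (|TA||TJ|), giving 36.995°.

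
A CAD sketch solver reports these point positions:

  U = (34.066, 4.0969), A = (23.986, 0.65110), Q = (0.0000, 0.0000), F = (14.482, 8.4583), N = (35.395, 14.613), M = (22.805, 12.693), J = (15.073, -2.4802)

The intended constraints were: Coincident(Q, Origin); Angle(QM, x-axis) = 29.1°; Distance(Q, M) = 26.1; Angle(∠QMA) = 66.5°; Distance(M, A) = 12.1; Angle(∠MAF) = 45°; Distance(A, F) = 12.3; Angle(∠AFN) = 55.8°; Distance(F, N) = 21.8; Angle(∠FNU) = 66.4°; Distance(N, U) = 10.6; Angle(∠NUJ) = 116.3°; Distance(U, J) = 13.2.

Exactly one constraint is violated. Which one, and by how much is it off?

Distance(U, J) = 13.2 — off by 6.90.

Q = (0.00, 0.00) ✓; QM at 29.10° ✓; |QM| = 26.10 ✓; ∠QMA = 66.50° ✓; |MA| = 12.10 ✓; ∠MAF = 45.00° ✓; |AF| = 12.30 ✓; ∠AFN = 55.80° ✓; |FN| = 21.80 ✓; ∠FNU = 66.40° ✓; |NU| = 10.60 ✓; ∠NUJ = 116.3° ✓; |UJ| = 20.10 ✗.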